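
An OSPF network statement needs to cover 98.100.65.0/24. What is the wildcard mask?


Subnet mask: 255.255.255.0
Wildcard = 255.255.255.255 - subnet mask
255 - 255 = 0
255 - 255 = 0
255 - 255 = 0
255 - 0 = 255
Wildcard: 0.0.0.255


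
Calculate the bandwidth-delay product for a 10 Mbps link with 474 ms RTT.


BDP = bandwidth * RTT
= 10 Mbps * 474 ms
= 10 * 1e6 * 474 / 1000 bits
= 4740000 bits
= 592500 bytes
= 578.6133 KB
BDP = 4740000 bits (592500 bytes)


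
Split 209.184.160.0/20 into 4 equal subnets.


New prefix = 20 + 2 = 22
Each subnet has 1024 addresses
  209.184.160.0/22
  209.184.164.0/22
  209.184.168.0/22
  209.184.172.0/22
Subnets: 209.184.160.0/22, 209.184.164.0/22, 209.184.168.0/22, 209.184.172.0/22


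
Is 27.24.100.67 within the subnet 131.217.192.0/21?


Subnet network: 131.217.192.0
Test IP AND mask: 27.24.96.0
No, 27.24.100.67 is not in 131.217.192.0/21


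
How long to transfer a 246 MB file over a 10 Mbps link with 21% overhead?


Effective throughput = 10 * (1 - 21/100) = 7.9 Mbps
File size in Mb = 246 * 8 = 1968 Mb
Time = 1968 / 7.9
Time = 249.1139 seconds


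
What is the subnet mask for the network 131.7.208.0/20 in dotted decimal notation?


/20 means 20 network bits, 12 host bits
Binary: 11111111111111111111000000000000
Mask: 255.255.240.0


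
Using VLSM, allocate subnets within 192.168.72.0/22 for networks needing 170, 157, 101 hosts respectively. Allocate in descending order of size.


170 hosts -> /24 (254 usable): 192.168.72.0/24
157 hosts -> /24 (254 usable): 192.168.73.0/24
101 hosts -> /25 (126 usable): 192.168.74.0/25
Allocation: 192.168.72.0/24 (170 hosts, 254 usable); 192.168.73.0/24 (157 hosts, 254 usable); 192.168.74.0/25 (101 hosts, 126 usable)


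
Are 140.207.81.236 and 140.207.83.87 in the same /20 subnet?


Mask: 255.255.240.0
140.207.81.236 AND mask = 140.207.80.0
140.207.83.87 AND mask = 140.207.80.0
Yes, same subnet (140.207.80.0)


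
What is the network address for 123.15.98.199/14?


IP:   01111011.00001111.01100010.11000111
Mask: 11111111.11111100.00000000.00000000
AND operation:
Net:  01111011.00001100.00000000.00000000
Network: 123.12.0.0/14


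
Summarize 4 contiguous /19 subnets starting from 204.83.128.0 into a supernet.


Original prefix: /19
Number of subnets: 4 = 2^2
New prefix = 19 - 2 = 17
Supernet: 204.83.128.0/17


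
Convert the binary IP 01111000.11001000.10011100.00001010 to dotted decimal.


01111000 = 120
11001000 = 200
10011100 = 156
00001010 = 10
IP: 120.200.156.10


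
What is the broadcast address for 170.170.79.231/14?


Network: 170.168.0.0/14
Host bits = 18
Set all host bits to 1:
Broadcast: 170.171.255.255


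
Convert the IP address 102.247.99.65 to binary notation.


102 = 01100110
247 = 11110111
99 = 01100011
65 = 01000001
Binary: 01100110.11110111.01100011.01000001


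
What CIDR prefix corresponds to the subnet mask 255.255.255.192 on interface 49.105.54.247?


Binary: 11111111.11111111.11111111.11000000
Count leading 1s
Prefix: /26


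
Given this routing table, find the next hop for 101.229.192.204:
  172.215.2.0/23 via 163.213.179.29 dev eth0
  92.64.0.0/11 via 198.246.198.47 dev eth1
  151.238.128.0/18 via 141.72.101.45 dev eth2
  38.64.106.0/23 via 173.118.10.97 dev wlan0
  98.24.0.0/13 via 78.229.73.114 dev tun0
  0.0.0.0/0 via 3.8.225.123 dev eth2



Longest prefix match for 101.229.192.204:
  /23 172.215.2.0: no
  /11 92.64.0.0: no
  /18 151.238.128.0: no
  /23 38.64.106.0: no
  /13 98.24.0.0: no
  /0 0.0.0.0: MATCH
Selected: next-hop 3.8.225.123 via eth2 (matched /0)


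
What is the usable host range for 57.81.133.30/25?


Network: 57.81.133.0
Broadcast: 57.81.133.127
First usable = network + 1
Last usable = broadcast - 1
Range: 57.81.133.1 to 57.81.133.126


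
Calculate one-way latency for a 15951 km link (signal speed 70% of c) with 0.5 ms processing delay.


Speed = 0.7 * 3e5 km/s = 210000 km/s
Propagation delay = 15951 / 210000 = 0.076 s = 75.9571 ms
Processing delay = 0.5 ms
Total one-way latency = 76.4571 ms


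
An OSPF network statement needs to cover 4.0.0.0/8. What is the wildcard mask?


Subnet mask: 255.0.0.0
Wildcard = 255.255.255.255 - subnet mask
255 - 255 = 0
255 - 0 = 255
255 - 0 = 255
255 - 0 = 255
Wildcard: 0.255.255.255


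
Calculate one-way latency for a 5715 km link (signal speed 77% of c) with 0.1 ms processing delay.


Speed = 0.77 * 3e5 km/s = 231000 km/s
Propagation delay = 5715 / 231000 = 0.0247 s = 24.7403 ms
Processing delay = 0.1 ms
Total one-way latency = 24.8403 ms


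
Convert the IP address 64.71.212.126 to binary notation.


64 = 01000000
71 = 01000111
212 = 11010100
126 = 01111110
Binary: 01000000.01000111.11010100.01111110


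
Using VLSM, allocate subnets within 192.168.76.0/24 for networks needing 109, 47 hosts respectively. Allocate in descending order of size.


109 hosts -> /25 (126 usable): 192.168.76.0/25
47 hosts -> /26 (62 usable): 192.168.76.128/26
Allocation: 192.168.76.0/25 (109 hosts, 126 usable); 192.168.76.128/26 (47 hosts, 62 usable)


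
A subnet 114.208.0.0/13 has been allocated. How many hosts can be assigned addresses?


Host bits = 32 - 13 = 19
Total addresses = 2^19 = 524288
Usable = total - 2 (network and broadcast)
Usable hosts: 524286


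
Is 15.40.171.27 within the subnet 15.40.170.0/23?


Subnet network: 15.40.170.0
Test IP AND mask: 15.40.170.0
Yes, 15.40.171.27 is in 15.40.170.0/23


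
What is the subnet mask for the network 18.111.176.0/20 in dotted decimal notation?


/20 means 20 network bits, 12 host bits
Binary: 11111111111111111111000000000000
Mask: 255.255.240.0


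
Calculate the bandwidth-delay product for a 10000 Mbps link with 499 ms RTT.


BDP = bandwidth * RTT
= 10000 Mbps * 499 ms
= 10000 * 1e6 * 499 / 1000 bits
= 4990000000 bits
= 623750000 bytes
= 609130.8594 KB
BDP = 4990000000 bits (623750000 bytes)


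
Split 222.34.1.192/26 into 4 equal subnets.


New prefix = 26 + 2 = 28
Each subnet has 16 addresses
  222.34.1.192/28
  222.34.1.208/28
  222.34.1.224/28
  222.34.1.240/28
Subnets: 222.34.1.192/28, 222.34.1.208/28, 222.34.1.224/28, 222.34.1.240/28


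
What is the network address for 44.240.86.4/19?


IP:   00101100.11110000.01010110.00000100
Mask: 11111111.11111111.11100000.00000000
AND operation:
Net:  00101100.11110000.01000000.00000000
Network: 44.240.64.0/19


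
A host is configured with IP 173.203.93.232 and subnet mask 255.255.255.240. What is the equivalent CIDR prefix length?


Binary: 11111111.11111111.11111111.11110000
Count leading 1s
Prefix: /28


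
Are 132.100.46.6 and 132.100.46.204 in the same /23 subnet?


Mask: 255.255.254.0
132.100.46.6 AND mask = 132.100.46.0
132.100.46.204 AND mask = 132.100.46.0
Yes, same subnet (132.100.46.0)


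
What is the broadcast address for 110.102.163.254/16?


Network: 110.102.0.0/16
Host bits = 16
Set all host bits to 1:
Broadcast: 110.102.255.255


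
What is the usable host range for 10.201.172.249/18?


Network: 10.201.128.0
Broadcast: 10.201.191.255
First usable = network + 1
Last usable = broadcast - 1
Range: 10.201.128.1 to 10.201.191.254


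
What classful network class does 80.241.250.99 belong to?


First octet: 80
Binary: 01010000
0xxxxxxx -> Class A (1-126)
Class A, default mask 255.0.0.0 (/8)


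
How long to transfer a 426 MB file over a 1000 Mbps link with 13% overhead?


Effective throughput = 1000 * (1 - 13/100) = 870 Mbps
File size in Mb = 426 * 8 = 3408 Mb
Time = 3408 / 870
Time = 3.9172 seconds


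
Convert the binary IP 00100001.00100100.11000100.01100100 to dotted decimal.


00100001 = 33
00100100 = 36
11000100 = 196
01100100 = 100
IP: 33.36.196.100


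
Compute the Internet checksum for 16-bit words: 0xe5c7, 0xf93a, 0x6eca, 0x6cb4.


Sum all words (with carry folding):
+ 0xe5c7 = 0xe5c7
+ 0xf93a = 0xdf02
+ 0x6eca = 0x4dcd
+ 0x6cb4 = 0xba81
One's complement: ~0xba81
Checksum = 0x457e


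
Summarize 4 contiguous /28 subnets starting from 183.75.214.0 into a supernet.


Original prefix: /28
Number of subnets: 4 = 2^2
New prefix = 28 - 2 = 26
Supernet: 183.75.214.0/26


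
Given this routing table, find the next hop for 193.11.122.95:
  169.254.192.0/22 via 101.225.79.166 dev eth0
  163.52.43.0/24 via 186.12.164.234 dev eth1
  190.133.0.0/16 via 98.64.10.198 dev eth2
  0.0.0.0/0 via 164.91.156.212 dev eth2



Longest prefix match for 193.11.122.95:
  /22 169.254.192.0: no
  /24 163.52.43.0: no
  /16 190.133.0.0: no
  /0 0.0.0.0: MATCH
Selected: next-hop 164.91.156.212 via eth2 (matched /0)


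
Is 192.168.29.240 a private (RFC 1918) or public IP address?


RFC 1918 private ranges:
  10.0.0.0/8 (10.0.0.0 - 10.255.255.255)
  172.16.0.0/12 (172.16.0.0 - 172.31.255.255)
  192.168.0.0/16 (192.168.0.0 - 192.168.255.255)
Private (in 192.168.0.0/16)


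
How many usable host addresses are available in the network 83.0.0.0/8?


Host bits = 32 - 8 = 24
Total addresses = 2^24 = 16777216
Usable = total - 2 (network and broadcast)
Usable hosts: 16777214


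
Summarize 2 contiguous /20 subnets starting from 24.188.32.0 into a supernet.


Original prefix: /20
Number of subnets: 2 = 2^1
New prefix = 20 - 1 = 19
Supernet: 24.188.32.0/19


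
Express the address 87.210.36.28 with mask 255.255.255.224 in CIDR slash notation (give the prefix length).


Binary: 11111111.11111111.11111111.11100000
Count leading 1s
Prefix: /27


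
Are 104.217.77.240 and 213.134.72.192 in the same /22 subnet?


Mask: 255.255.252.0
104.217.77.240 AND mask = 104.217.76.0
213.134.72.192 AND mask = 213.134.72.0
No, different subnets (104.217.76.0 vs 213.134.72.0)


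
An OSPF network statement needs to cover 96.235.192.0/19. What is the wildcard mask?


Subnet mask: 255.255.224.0
Wildcard = 255.255.255.255 - subnet mask
255 - 255 = 0
255 - 255 = 0
255 - 224 = 31
255 - 0 = 255
Wildcard: 0.0.31.255


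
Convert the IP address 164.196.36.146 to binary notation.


164 = 10100100
196 = 11000100
36 = 00100100
146 = 10010010
Binary: 10100100.11000100.00100100.10010010


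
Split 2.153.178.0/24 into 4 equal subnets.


New prefix = 24 + 2 = 26
Each subnet has 64 addresses
  2.153.178.0/26
  2.153.178.64/26
  2.153.178.128/26
  2.153.178.192/26
Subnets: 2.153.178.0/26, 2.153.178.64/26, 2.153.178.128/26, 2.153.178.192/26


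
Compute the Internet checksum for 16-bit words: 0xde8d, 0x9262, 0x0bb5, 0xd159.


Sum all words (with carry folding):
+ 0xde8d = 0xde8d
+ 0x9262 = 0x70f0
+ 0x0bb5 = 0x7ca5
+ 0xd159 = 0x4dff
One's complement: ~0x4dff
Checksum = 0xb200


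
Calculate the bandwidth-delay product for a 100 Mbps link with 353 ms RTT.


BDP = bandwidth * RTT
= 100 Mbps * 353 ms
= 100 * 1e6 * 353 / 1000 bits
= 35300000 bits
= 4412500 bytes
= 4309.082 KB
BDP = 35300000 bits (4412500 bytes)


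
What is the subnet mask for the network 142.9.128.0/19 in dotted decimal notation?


/19 means 19 network bits, 13 host bits
Binary: 11111111111111111110000000000000
Mask: 255.255.224.0


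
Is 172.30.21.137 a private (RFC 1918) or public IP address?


RFC 1918 private ranges:
  10.0.0.0/8 (10.0.0.0 - 10.255.255.255)
  172.16.0.0/12 (172.16.0.0 - 172.31.255.255)
  192.168.0.0/16 (192.168.0.0 - 192.168.255.255)
Private (in 172.16.0.0/12)


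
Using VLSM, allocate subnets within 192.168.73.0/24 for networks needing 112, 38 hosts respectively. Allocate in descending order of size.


112 hosts -> /25 (126 usable): 192.168.73.0/25
38 hosts -> /26 (62 usable): 192.168.73.128/26
Allocation: 192.168.73.0/25 (112 hosts, 126 usable); 192.168.73.128/26 (38 hosts, 62 usable)


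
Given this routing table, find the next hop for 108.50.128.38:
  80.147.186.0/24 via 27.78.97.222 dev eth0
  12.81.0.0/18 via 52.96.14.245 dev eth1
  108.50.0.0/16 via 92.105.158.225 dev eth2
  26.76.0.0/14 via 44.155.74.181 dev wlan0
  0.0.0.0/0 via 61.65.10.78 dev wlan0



Longest prefix match for 108.50.128.38:
  /24 80.147.186.0: no
  /18 12.81.0.0: no
  /16 108.50.0.0: MATCH
  /14 26.76.0.0: no
  /0 0.0.0.0: MATCH
Selected: next-hop 92.105.158.225 via eth2 (matched /16)


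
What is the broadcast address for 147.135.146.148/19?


Network: 147.135.128.0/19
Host bits = 13
Set all host bits to 1:
Broadcast: 147.135.159.255


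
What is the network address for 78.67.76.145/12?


IP:   01001110.01000011.01001100.10010001
Mask: 11111111.11110000.00000000.00000000
AND operation:
Net:  01001110.01000000.00000000.00000000
Network: 78.64.0.0/12


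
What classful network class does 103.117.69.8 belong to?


First octet: 103
Binary: 01100111
0xxxxxxx -> Class A (1-126)
Class A, default mask 255.0.0.0 (/8)


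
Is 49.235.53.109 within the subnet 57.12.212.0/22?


Subnet network: 57.12.212.0
Test IP AND mask: 49.235.52.0
No, 49.235.53.109 is not in 57.12.212.0/22


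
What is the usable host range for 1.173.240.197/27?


Network: 1.173.240.192
Broadcast: 1.173.240.223
First usable = network + 1
Last usable = broadcast - 1
Range: 1.173.240.193 to 1.173.240.222


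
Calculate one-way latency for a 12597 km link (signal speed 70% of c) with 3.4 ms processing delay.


Speed = 0.7 * 3e5 km/s = 210000 km/s
Propagation delay = 12597 / 210000 = 0.06 s = 59.9857 ms
Processing delay = 3.4 ms
Total one-way latency = 63.3857 ms


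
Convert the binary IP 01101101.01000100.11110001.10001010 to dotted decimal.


01101101 = 109
01000100 = 68
11110001 = 241
10001010 = 138
IP: 109.68.241.138


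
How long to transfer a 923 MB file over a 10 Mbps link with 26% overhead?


Effective throughput = 10 * (1 - 26/100) = 7.4 Mbps
File size in Mb = 923 * 8 = 7384 Mb
Time = 7384 / 7.4
Time = 997.8378 seconds


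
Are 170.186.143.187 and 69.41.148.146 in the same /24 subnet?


Mask: 255.255.255.0
170.186.143.187 AND mask = 170.186.143.0
69.41.148.146 AND mask = 69.41.148.0
No, different subnets (170.186.143.0 vs 69.41.148.0)


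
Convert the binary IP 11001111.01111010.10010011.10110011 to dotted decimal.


11001111 = 207
01111010 = 122
10010011 = 147
10110011 = 179
IP: 207.122.147.179


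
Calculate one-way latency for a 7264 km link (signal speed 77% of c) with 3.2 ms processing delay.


Speed = 0.77 * 3e5 km/s = 231000 km/s
Propagation delay = 7264 / 231000 = 0.0314 s = 31.4459 ms
Processing delay = 3.2 ms
Total one-way latency = 34.6459 ms


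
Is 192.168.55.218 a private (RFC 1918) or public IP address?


RFC 1918 private ranges:
  10.0.0.0/8 (10.0.0.0 - 10.255.255.255)
  172.16.0.0/12 (172.16.0.0 - 172.31.255.255)
  192.168.0.0/16 (192.168.0.0 - 192.168.255.255)
Private (in 192.168.0.0/16)


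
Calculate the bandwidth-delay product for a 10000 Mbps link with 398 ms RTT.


BDP = bandwidth * RTT
= 10000 Mbps * 398 ms
= 10000 * 1e6 * 398 / 1000 bits
= 3980000000 bits
= 497500000 bytes
= 485839.8438 KB
BDP = 3980000000 bits (497500000 bytes)


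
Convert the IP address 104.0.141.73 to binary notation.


104 = 01101000
0 = 00000000
141 = 10001101
73 = 01001001
Binary: 01101000.00000000.10001101.01001001


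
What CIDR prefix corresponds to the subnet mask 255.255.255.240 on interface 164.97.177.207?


Binary: 11111111.11111111.11111111.11110000
Count leading 1s
Prefix: /28


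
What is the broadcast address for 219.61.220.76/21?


Network: 219.61.216.0/21
Host bits = 11
Set all host bits to 1:
Broadcast: 219.61.223.255


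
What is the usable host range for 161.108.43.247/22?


Network: 161.108.40.0
Broadcast: 161.108.43.255
First usable = network + 1
Last usable = broadcast - 1
Range: 161.108.40.1 to 161.108.43.254


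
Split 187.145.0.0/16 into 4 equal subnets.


New prefix = 16 + 2 = 18
Each subnet has 16384 addresses
  187.145.0.0/18
  187.145.64.0/18
  187.145.128.0/18
  187.145.192.0/18
Subnets: 187.145.0.0/18, 187.145.64.0/18, 187.145.128.0/18, 187.145.192.0/18


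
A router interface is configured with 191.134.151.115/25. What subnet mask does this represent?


/25 means 25 network bits, 7 host bits
Binary: 11111111111111111111111110000000
Mask: 255.255.255.128


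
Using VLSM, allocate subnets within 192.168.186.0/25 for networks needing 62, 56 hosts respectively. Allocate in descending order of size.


62 hosts -> /26 (62 usable): 192.168.186.0/26
56 hosts -> /26 (62 usable): 192.168.186.64/26
Allocation: 192.168.186.0/26 (62 hosts, 62 usable); 192.168.186.64/26 (56 hosts, 62 usable)


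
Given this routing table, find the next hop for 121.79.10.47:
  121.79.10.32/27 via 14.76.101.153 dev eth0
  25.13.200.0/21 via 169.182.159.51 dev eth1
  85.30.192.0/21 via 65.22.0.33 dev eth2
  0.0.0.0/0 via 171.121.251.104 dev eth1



Longest prefix match for 121.79.10.47:
  /27 121.79.10.32: MATCH
  /21 25.13.200.0: no
  /21 85.30.192.0: no
  /0 0.0.0.0: MATCH
Selected: next-hop 14.76.101.153 via eth0 (matched /27)


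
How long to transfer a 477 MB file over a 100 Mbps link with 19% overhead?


Effective throughput = 100 * (1 - 19/100) = 81 Mbps
File size in Mb = 477 * 8 = 3816 Mb
Time = 3816 / 81
Time = 47.1111 seconds


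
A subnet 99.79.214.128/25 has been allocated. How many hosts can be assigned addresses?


Host bits = 32 - 25 = 7
Total addresses = 2^7 = 128
Usable = total - 2 (network and broadcast)
Usable hosts: 126


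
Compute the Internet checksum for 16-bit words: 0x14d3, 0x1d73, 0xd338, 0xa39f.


Sum all words (with carry folding):
+ 0x14d3 = 0x14d3
+ 0x1d73 = 0x3246
+ 0xd338 = 0x057f
+ 0xa39f = 0xa91e
One's complement: ~0xa91e
Checksum = 0x56e1


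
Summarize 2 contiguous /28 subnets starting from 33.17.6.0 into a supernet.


Original prefix: /28
Number of subnets: 2 = 2^1
New prefix = 28 - 1 = 27
Supernet: 33.17.6.0/27


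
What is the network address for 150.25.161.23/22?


IP:   10010110.00011001.10100001.00010111
Mask: 11111111.11111111.11111100.00000000
AND operation:
Net:  10010110.00011001.10100000.00000000
Network: 150.25.160.0/22


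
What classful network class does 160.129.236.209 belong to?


First octet: 160
Binary: 10100000
10xxxxxx -> Class B (128-191)
Class B, default mask 255.255.0.0 (/16)


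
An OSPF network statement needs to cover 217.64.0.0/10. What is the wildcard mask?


Subnet mask: 255.192.0.0
Wildcard = 255.255.255.255 - subnet mask
255 - 255 = 0
255 - 192 = 63
255 - 0 = 255
255 - 0 = 255
Wildcard: 0.63.255.255


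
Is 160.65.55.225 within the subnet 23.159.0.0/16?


Subnet network: 23.159.0.0
Test IP AND mask: 160.65.0.0
No, 160.65.55.225 is not in 23.159.0.0/16


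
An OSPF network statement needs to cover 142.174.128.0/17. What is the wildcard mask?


Subnet mask: 255.255.128.0
Wildcard = 255.255.255.255 - subnet mask
255 - 255 = 0
255 - 255 = 0
255 - 128 = 127
255 - 0 = 255
Wildcard: 0.0.127.255


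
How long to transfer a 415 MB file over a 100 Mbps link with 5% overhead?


Effective throughput = 100 * (1 - 5/100) = 95 Mbps
File size in Mb = 415 * 8 = 3320 Mb
Time = 3320 / 95
Time = 34.9474 seconds


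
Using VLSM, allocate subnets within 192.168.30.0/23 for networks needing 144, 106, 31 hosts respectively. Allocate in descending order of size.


144 hosts -> /24 (254 usable): 192.168.30.0/24
106 hosts -> /25 (126 usable): 192.168.31.0/25
31 hosts -> /26 (62 usable): 192.168.31.128/26
Allocation: 192.168.30.0/24 (144 hosts, 254 usable); 192.168.31.0/25 (106 hosts, 126 usable); 192.168.31.128/26 (31 hosts, 62 usable)


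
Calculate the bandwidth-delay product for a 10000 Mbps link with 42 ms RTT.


BDP = bandwidth * RTT
= 10000 Mbps * 42 ms
= 10000 * 1e6 * 42 / 1000 bits
= 420000000 bits
= 52500000 bytes
= 51269.5312 KB
BDP = 420000000 bits (52500000 bytes)


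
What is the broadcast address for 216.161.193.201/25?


Network: 216.161.193.128/25
Host bits = 7
Set all host bits to 1:
Broadcast: 216.161.193.255


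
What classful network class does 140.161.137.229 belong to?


First octet: 140
Binary: 10001100
10xxxxxx -> Class B (128-191)
Class B, default mask 255.255.0.0 (/16)


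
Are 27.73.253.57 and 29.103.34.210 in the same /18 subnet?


Mask: 255.255.192.0
27.73.253.57 AND mask = 27.73.192.0
29.103.34.210 AND mask = 29.103.0.0
No, different subnets (27.73.192.0 vs 29.103.0.0)


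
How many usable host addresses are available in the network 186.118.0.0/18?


Host bits = 32 - 18 = 14
Total addresses = 2^14 = 16384
Usable = total - 2 (network and broadcast)
Usable hosts: 16382


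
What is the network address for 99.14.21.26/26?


IP:   01100011.00001110.00010101.00011010
Mask: 11111111.11111111.11111111.11000000
AND operation:
Net:  01100011.00001110.00010101.00000000
Network: 99.14.21.0/26


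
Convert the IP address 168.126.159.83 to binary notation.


168 = 10101000
126 = 01111110
159 = 10011111
83 = 01010011
Binary: 10101000.01111110.10011111.01010011


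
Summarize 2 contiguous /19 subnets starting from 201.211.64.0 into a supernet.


Original prefix: /19
Number of subnets: 2 = 2^1
New prefix = 19 - 1 = 18
Supernet: 201.211.64.0/18


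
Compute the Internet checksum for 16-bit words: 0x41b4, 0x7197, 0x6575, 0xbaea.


Sum all words (with carry folding):
+ 0x41b4 = 0x41b4
+ 0x7197 = 0xb34b
+ 0x6575 = 0x18c1
+ 0xbaea = 0xd3ab
One's complement: ~0xd3ab
Checksum = 0x2c54


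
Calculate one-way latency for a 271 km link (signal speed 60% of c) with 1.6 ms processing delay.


Speed = 0.6 * 3e5 km/s = 180000 km/s
Propagation delay = 271 / 180000 = 0.0015 s = 1.5056 ms
Processing delay = 1.6 ms
Total one-way latency = 3.1056 ms


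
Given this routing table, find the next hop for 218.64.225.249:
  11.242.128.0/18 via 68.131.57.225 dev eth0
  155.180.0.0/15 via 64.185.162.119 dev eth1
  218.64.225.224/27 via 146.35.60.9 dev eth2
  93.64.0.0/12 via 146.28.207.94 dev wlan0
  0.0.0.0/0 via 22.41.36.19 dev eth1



Longest prefix match for 218.64.225.249:
  /18 11.242.128.0: no
  /15 155.180.0.0: no
  /27 218.64.225.224: MATCH
  /12 93.64.0.0: no
  /0 0.0.0.0: MATCH
Selected: next-hop 146.35.60.9 via eth2 (matched /27)


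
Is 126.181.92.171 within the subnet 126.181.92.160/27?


Subnet network: 126.181.92.160
Test IP AND mask: 126.181.92.160
Yes, 126.181.92.171 is in 126.181.92.160/27


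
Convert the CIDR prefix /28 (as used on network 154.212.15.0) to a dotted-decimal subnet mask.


/28 means 28 network bits, 4 host bits
Binary: 11111111111111111111111111110000
Mask: 255.255.255.240


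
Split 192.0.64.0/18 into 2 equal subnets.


New prefix = 18 + 1 = 19
Each subnet has 8192 addresses
  192.0.64.0/19
  192.0.96.0/19
Subnets: 192.0.64.0/19, 192.0.96.0/19


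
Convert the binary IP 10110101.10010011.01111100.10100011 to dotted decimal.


10110101 = 181
10010011 = 147
01111100 = 124
10100011 = 163
IP: 181.147.124.163


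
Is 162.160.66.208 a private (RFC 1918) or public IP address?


RFC 1918 private ranges:
  10.0.0.0/8 (10.0.0.0 - 10.255.255.255)
  172.16.0.0/12 (172.16.0.0 - 172.31.255.255)
  192.168.0.0/16 (192.168.0.0 - 192.168.255.255)
Public (not in any RFC 1918 range)


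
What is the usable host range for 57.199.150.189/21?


Network: 57.199.144.0
Broadcast: 57.199.151.255
First usable = network + 1
Last usable = broadcast - 1
Range: 57.199.144.1 to 57.199.151.254


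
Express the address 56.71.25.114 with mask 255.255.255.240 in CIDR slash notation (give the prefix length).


Binary: 11111111.11111111.11111111.11110000
Count leading 1s
Prefix: /28


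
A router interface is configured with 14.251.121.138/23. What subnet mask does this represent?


/23 means 23 network bits, 9 host bits
Binary: 11111111111111111111111000000000
Mask: 255.255.254.0


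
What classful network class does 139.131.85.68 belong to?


First octet: 139
Binary: 10001011
10xxxxxx -> Class B (128-191)
Class B, default mask 255.255.0.0 (/16)


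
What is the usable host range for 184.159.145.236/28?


Network: 184.159.145.224
Broadcast: 184.159.145.239
First usable = network + 1
Last usable = broadcast - 1
Range: 184.159.145.225 to 184.159.145.238


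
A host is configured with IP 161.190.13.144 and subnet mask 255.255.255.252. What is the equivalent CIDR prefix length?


Binary: 11111111.11111111.11111111.11111100
Count leading 1s
Prefix: /30


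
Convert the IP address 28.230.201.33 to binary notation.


28 = 00011100
230 = 11100110
201 = 11001001
33 = 00100001
Binary: 00011100.11100110.11001001.00100001


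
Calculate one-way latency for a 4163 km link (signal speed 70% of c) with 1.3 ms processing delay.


Speed = 0.7 * 3e5 km/s = 210000 km/s
Propagation delay = 4163 / 210000 = 0.0198 s = 19.8238 ms
Processing delay = 1.3 ms
Total one-way latency = 21.1238 ms


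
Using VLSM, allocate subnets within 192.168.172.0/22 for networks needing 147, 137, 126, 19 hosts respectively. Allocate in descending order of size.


147 hosts -> /24 (254 usable): 192.168.172.0/24
137 hosts -> /24 (254 usable): 192.168.173.0/24
126 hosts -> /25 (126 usable): 192.168.174.0/25
19 hosts -> /27 (30 usable): 192.168.174.128/27
Allocation: 192.168.172.0/24 (147 hosts, 254 usable); 192.168.173.0/24 (137 hosts, 254 usable); 192.168.174.0/25 (126 hosts, 126 usable); 192.168.174.128/27 (19 hosts, 30 usable)


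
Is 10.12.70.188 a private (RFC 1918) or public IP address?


RFC 1918 private ranges:
  10.0.0.0/8 (10.0.0.0 - 10.255.255.255)
  172.16.0.0/12 (172.16.0.0 - 172.31.255.255)
  192.168.0.0/16 (192.168.0.0 - 192.168.255.255)
Private (in 10.0.0.0/8)


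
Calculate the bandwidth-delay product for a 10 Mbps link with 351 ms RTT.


BDP = bandwidth * RTT
= 10 Mbps * 351 ms
= 10 * 1e6 * 351 / 1000 bits
= 3510000 bits
= 438750 bytes
= 428.4668 KB
BDP = 3510000 bits (438750 bytes)


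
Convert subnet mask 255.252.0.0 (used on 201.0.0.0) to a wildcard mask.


Subnet mask: 255.252.0.0
Wildcard = 255.255.255.255 - subnet mask
255 - 255 = 0
255 - 252 = 3
255 - 0 = 255
255 - 0 = 255
Wildcard: 0.3.255.255


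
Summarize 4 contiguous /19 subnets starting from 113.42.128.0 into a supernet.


Original prefix: /19
Number of subnets: 4 = 2^2
New prefix = 19 - 2 = 17
Supernet: 113.42.128.0/17


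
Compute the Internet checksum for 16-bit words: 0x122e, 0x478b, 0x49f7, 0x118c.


Sum all words (with carry folding):
+ 0x122e = 0x122e
+ 0x478b = 0x59b9
+ 0x49f7 = 0xa3b0
+ 0x118c = 0xb53c
One's complement: ~0xb53c
Checksum = 0x4ac3


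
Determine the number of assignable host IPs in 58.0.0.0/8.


Host bits = 32 - 8 = 24
Total addresses = 2^24 = 16777216
Usable = total - 2 (network and broadcast)
Usable hosts: 16777214


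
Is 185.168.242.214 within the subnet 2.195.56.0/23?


Subnet network: 2.195.56.0
Test IP AND mask: 185.168.242.0
No, 185.168.242.214 is not in 2.195.56.0/23


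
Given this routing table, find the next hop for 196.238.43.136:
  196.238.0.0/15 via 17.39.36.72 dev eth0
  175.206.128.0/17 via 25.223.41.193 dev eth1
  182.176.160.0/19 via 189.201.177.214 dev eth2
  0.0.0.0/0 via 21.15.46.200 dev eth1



Longest prefix match for 196.238.43.136:
  /15 196.238.0.0: MATCH
  /17 175.206.128.0: no
  /19 182.176.160.0: no
  /0 0.0.0.0: MATCH
Selected: next-hop 17.39.36.72 via eth0 (matched /15)


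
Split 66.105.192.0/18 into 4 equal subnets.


New prefix = 18 + 2 = 20
Each subnet has 4096 addresses
  66.105.192.0/20
  66.105.208.0/20
  66.105.224.0/20
  66.105.240.0/20
Subnets: 66.105.192.0/20, 66.105.208.0/20, 66.105.224.0/20, 66.105.240.0/20


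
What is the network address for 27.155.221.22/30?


IP:   00011011.10011011.11011101.00010110
Mask: 11111111.11111111.11111111.11111100
AND operation:
Net:  00011011.10011011.11011101.00010100
Network: 27.155.221.20/30


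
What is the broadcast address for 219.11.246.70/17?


Network: 219.11.128.0/17
Host bits = 15
Set all host bits to 1:
Broadcast: 219.11.255.255


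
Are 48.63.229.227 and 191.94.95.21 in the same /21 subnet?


Mask: 255.255.248.0
48.63.229.227 AND mask = 48.63.224.0
191.94.95.21 AND mask = 191.94.88.0
No, different subnets (48.63.224.0 vs 191.94.88.0)


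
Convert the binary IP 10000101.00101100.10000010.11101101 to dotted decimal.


10000101 = 133
00101100 = 44
10000010 = 130
11101101 = 237
IP: 133.44.130.237


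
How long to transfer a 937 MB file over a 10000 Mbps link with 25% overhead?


Effective throughput = 10000 * (1 - 25/100) = 7500 Mbps
File size in Mb = 937 * 8 = 7496 Mb
Time = 7496 / 7500
Time = 0.9995 seconds


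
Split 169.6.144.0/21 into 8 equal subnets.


New prefix = 21 + 3 = 24
Each subnet has 256 addresses
  169.6.144.0/24
  169.6.145.0/24
  169.6.146.0/24
  169.6.147.0/24
  169.6.148.0/24
  169.6.149.0/24
  169.6.150.0/24
  169.6.151.0/24
Subnets: 169.6.144.0/24, 169.6.145.0/24, 169.6.146.0/24, 169.6.147.0/24, 169.6.148.0/24, 169.6.149.0/24, 169.6.150.0/24, 169.6.151.0/24


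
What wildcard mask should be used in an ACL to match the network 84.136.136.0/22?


Subnet mask: 255.255.252.0
Wildcard = 255.255.255.255 - subnet mask
255 - 255 = 0
255 - 255 = 0
255 - 252 = 3
255 - 0 = 255
Wildcard: 0.0.3.255


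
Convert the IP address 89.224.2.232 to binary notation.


89 = 01011001
224 = 11100000
2 = 00000010
232 = 11101000
Binary: 01011001.11100000.00000010.11101000


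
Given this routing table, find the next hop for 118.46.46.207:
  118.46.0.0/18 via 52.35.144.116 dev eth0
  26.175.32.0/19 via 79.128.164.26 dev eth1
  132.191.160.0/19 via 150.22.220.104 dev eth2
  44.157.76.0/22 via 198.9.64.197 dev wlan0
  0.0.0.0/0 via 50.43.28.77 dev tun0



Longest prefix match for 118.46.46.207:
  /18 118.46.0.0: MATCH
  /19 26.175.32.0: no
  /19 132.191.160.0: no
  /22 44.157.76.0: no
  /0 0.0.0.0: MATCH
Selected: next-hop 52.35.144.116 via eth0 (matched /18)


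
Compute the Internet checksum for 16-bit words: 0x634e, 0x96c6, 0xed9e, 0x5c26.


Sum all words (with carry folding):
+ 0x634e = 0x634e
+ 0x96c6 = 0xfa14
+ 0xed9e = 0xe7b3
+ 0x5c26 = 0x43da
One's complement: ~0x43da
Checksum = 0xbc25


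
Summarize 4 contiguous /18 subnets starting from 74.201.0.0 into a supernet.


Original prefix: /18
Number of subnets: 4 = 2^2
New prefix = 18 - 2 = 16
Supernet: 74.201.0.0/16


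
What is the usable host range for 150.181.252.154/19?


Network: 150.181.224.0
Broadcast: 150.181.255.255
First usable = network + 1
Last usable = broadcast - 1
Range: 150.181.224.1 to 150.181.255.254


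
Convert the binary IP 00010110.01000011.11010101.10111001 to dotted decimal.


00010110 = 22
01000011 = 67
11010101 = 213
10111001 = 185
IP: 22.67.213.185


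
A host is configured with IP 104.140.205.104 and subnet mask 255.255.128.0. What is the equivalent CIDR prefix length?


Binary: 11111111.11111111.10000000.00000000
Count leading 1s
Prefix: /17


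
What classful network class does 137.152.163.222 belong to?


First octet: 137
Binary: 10001001
10xxxxxx -> Class B (128-191)
Class B, default mask 255.255.0.0 (/16)


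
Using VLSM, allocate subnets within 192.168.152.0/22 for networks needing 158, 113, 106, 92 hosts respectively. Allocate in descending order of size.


158 hosts -> /24 (254 usable): 192.168.152.0/24
113 hosts -> /25 (126 usable): 192.168.153.0/25
106 hosts -> /25 (126 usable): 192.168.153.128/25
92 hosts -> /25 (126 usable): 192.168.154.0/25
Allocation: 192.168.152.0/24 (158 hosts, 254 usable); 192.168.153.0/25 (113 hosts, 126 usable); 192.168.153.128/25 (106 hosts, 126 usable); 192.168.154.0/25 (92 hosts, 126 usable)


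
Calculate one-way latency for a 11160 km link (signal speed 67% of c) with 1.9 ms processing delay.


Speed = 0.67 * 3e5 km/s = 201000 km/s
Propagation delay = 11160 / 201000 = 0.0555 s = 55.5224 ms
Processing delay = 1.9 ms
Total one-way latency = 57.4224 ms


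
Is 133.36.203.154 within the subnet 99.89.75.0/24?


Subnet network: 99.89.75.0
Test IP AND mask: 133.36.203.0
No, 133.36.203.154 is not in 99.89.75.0/24


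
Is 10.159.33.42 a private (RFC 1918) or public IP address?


RFC 1918 private ranges:
  10.0.0.0/8 (10.0.0.0 - 10.255.255.255)
  172.16.0.0/12 (172.16.0.0 - 172.31.255.255)
  192.168.0.0/16 (192.168.0.0 - 192.168.255.255)
Private (in 10.0.0.0/8)


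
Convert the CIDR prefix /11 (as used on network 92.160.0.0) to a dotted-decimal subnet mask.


/11 means 11 network bits, 21 host bits
Binary: 11111111111000000000000000000000
Mask: 255.224.0.0


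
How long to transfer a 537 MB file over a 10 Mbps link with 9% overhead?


Effective throughput = 10 * (1 - 9/100) = 9.1 Mbps
File size in Mb = 537 * 8 = 4296 Mb
Time = 4296 / 9.1
Time = 472.0879 seconds


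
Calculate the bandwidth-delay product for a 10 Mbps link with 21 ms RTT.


BDP = bandwidth * RTT
= 10 Mbps * 21 ms
= 10 * 1e6 * 21 / 1000 bits
= 210000 bits
= 26250 bytes
= 25.6348 KB
BDP = 210000 bits (26250 bytes)


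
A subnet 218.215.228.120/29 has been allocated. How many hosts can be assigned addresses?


Host bits = 32 - 29 = 3
Total addresses = 2^3 = 8
Usable = total - 2 (network and broadcast)
Usable hosts: 6


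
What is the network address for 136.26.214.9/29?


IP:   10001000.00011010.11010110.00001001
Mask: 11111111.11111111.11111111.11111000
AND operation:
Net:  10001000.00011010.11010110.00001000
Network: 136.26.214.8/29


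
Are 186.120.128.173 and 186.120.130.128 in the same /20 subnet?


Mask: 255.255.240.0
186.120.128.173 AND mask = 186.120.128.0
186.120.130.128 AND mask = 186.120.128.0
Yes, same subnet (186.120.128.0)


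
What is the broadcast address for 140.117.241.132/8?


Network: 140.0.0.0/8
Host bits = 24
Set all host bits to 1:
Broadcast: 140.255.255.255


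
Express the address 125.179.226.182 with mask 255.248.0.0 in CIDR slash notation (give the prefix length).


Binary: 11111111.11111000.00000000.00000000
Count leading 1s
Prefix: /13


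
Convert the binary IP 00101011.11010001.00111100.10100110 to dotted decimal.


00101011 = 43
11010001 = 209
00111100 = 60
10100110 = 166
IP: 43.209.60.166


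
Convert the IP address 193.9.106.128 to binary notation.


193 = 11000001
9 = 00001001
106 = 01101010
128 = 10000000
Binary: 11000001.00001001.01101010.10000000


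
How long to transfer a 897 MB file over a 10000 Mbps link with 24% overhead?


Effective throughput = 10000 * (1 - 24/100) = 7600 Mbps
File size in Mb = 897 * 8 = 7176 Mb
Time = 7176 / 7600
Time = 0.9442 seconds


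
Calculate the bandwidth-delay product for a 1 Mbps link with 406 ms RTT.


BDP = bandwidth * RTT
= 1 Mbps * 406 ms
= 1 * 1e6 * 406 / 1000 bits
= 406000 bits
= 50750 bytes
= 49.5605 KB
BDP = 406000 bits (50750 bytes)


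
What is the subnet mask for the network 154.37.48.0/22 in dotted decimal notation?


/22 means 22 network bits, 10 host bits
Binary: 11111111111111111111110000000000
Mask: 255.255.252.0


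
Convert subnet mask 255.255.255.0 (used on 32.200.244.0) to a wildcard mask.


Subnet mask: 255.255.255.0
Wildcard = 255.255.255.255 - subnet mask
255 - 255 = 0
255 - 255 = 0
255 - 255 = 0
255 - 0 = 255
Wildcard: 0.0.0.255


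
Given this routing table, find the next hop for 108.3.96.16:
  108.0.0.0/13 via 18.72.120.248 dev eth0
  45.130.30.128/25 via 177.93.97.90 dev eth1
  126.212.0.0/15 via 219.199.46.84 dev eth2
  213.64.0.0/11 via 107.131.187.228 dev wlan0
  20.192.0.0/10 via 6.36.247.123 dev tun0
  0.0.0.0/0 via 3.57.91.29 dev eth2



Longest prefix match for 108.3.96.16:
  /13 108.0.0.0: MATCH
  /25 45.130.30.128: no
  /15 126.212.0.0: no
  /11 213.64.0.0: no
  /10 20.192.0.0: no
  /0 0.0.0.0: MATCH
Selected: next-hop 18.72.120.248 via eth0 (matched /13)


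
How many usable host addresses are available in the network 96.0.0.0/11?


Host bits = 32 - 11 = 21
Total addresses = 2^21 = 2097152
Usable = total - 2 (network and broadcast)
Usable hosts: 2097150


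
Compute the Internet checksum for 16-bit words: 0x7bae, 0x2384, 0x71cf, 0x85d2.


Sum all words (with carry folding):
+ 0x7bae = 0x7bae
+ 0x2384 = 0x9f32
+ 0x71cf = 0x1102
+ 0x85d2 = 0x96d4
One's complement: ~0x96d4
Checksum = 0x692b


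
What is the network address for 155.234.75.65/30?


IP:   10011011.11101010.01001011.01000001
Mask: 11111111.11111111.11111111.11111100
AND operation:
Net:  10011011.11101010.01001011.01000000
Network: 155.234.75.64/30


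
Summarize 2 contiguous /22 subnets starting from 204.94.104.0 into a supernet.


Original prefix: /22
Number of subnets: 2 = 2^1
New prefix = 22 - 1 = 21
Supernet: 204.94.104.0/21


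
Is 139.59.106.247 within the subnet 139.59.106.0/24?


Subnet network: 139.59.106.0
Test IP AND mask: 139.59.106.0
Yes, 139.59.106.247 is in 139.59.106.0/24


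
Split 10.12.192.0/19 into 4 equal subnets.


New prefix = 19 + 2 = 21
Each subnet has 2048 addresses
  10.12.192.0/21
  10.12.200.0/21
  10.12.208.0/21
  10.12.216.0/21
Subnets: 10.12.192.0/21, 10.12.200.0/21, 10.12.208.0/21, 10.12.216.0/21


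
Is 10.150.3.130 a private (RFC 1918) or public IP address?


RFC 1918 private ranges:
  10.0.0.0/8 (10.0.0.0 - 10.255.255.255)
  172.16.0.0/12 (172.16.0.0 - 172.31.255.255)
  192.168.0.0/16 (192.168.0.0 - 192.168.255.255)
Private (in 10.0.0.0/8)


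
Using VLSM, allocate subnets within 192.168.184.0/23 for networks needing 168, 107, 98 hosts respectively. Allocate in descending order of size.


168 hosts -> /24 (254 usable): 192.168.184.0/24
107 hosts -> /25 (126 usable): 192.168.185.0/25
98 hosts -> /25 (126 usable): 192.168.185.128/25
Allocation: 192.168.184.0/24 (168 hosts, 254 usable); 192.168.185.0/25 (107 hosts, 126 usable); 192.168.185.128/25 (98 hosts, 126 usable)


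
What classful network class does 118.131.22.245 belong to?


First octet: 118
Binary: 01110110
0xxxxxxx -> Class A (1-126)
Class A, default mask 255.0.0.0 (/8)


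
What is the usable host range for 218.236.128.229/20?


Network: 218.236.128.0
Broadcast: 218.236.143.255
First usable = network + 1
Last usable = broadcast - 1
Range: 218.236.128.1 to 218.236.143.254


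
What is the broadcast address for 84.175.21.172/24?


Network: 84.175.21.0/24
Host bits = 8
Set all host bits to 1:
Broadcast: 84.175.21.255


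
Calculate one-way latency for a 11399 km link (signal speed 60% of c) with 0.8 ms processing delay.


Speed = 0.6 * 3e5 km/s = 180000 km/s
Propagation delay = 11399 / 180000 = 0.0633 s = 63.3278 ms
Processing delay = 0.8 ms
Total one-way latency = 64.1278 ms


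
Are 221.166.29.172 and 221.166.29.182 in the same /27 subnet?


Mask: 255.255.255.224
221.166.29.172 AND mask = 221.166.29.160
221.166.29.182 AND mask = 221.166.29.160
Yes, same subnet (221.166.29.160)


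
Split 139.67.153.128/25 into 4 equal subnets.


New prefix = 25 + 2 = 27
Each subnet has 32 addresses
  139.67.153.128/27
  139.67.153.160/27
  139.67.153.192/27
  139.67.153.224/27
Subnets: 139.67.153.128/27, 139.67.153.160/27, 139.67.153.192/27, 139.67.153.224/27


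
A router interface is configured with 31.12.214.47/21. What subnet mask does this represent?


/21 means 21 network bits, 11 host bits
Binary: 11111111111111111111100000000000
Mask: 255.255.248.0


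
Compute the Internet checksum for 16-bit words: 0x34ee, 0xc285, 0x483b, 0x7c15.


Sum all words (with carry folding):
+ 0x34ee = 0x34ee
+ 0xc285 = 0xf773
+ 0x483b = 0x3faf
+ 0x7c15 = 0xbbc4
One's complement: ~0xbbc4
Checksum = 0x443b


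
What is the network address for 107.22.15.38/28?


IP:   01101011.00010110.00001111.00100110
Mask: 11111111.11111111.11111111.11110000
AND operation:
Net:  01101011.00010110.00001111.00100000
Network: 107.22.15.32/28


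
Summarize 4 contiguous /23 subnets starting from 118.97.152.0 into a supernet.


Original prefix: /23
Number of subnets: 4 = 2^2
New prefix = 23 - 2 = 21
Supernet: 118.97.152.0/21


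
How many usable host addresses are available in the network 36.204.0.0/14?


Host bits = 32 - 14 = 18
Total addresses = 2^18 = 262144
Usable = total - 2 (network and broadcast)
Usable hosts: 262142
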